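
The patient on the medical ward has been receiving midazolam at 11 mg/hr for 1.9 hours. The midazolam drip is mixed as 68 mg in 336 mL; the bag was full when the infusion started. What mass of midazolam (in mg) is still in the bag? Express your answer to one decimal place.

Concentration = 68 mg ÷ 336 mL = 0.202381 mg/mL
Rate = 11 mg/hr ÷ 0.202381 mg/mL = 54.35294 mL/hr
Volume infused = 54.35294 mL/hr × 1.9 hr = 103.2706 mL
Volume remaining = 336 − 103.2706 = 232.7294 mL
Drug remaining = 232.7294 mL × 0.202381 mg/mL = 47.1 mg

47.1 mg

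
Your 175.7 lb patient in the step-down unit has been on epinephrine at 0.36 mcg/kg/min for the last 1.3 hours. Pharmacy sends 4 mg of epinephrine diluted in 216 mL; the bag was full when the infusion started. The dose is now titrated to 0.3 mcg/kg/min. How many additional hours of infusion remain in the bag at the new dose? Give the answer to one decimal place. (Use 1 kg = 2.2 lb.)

1.2 hours

Initial rate:
Weight = 175.7 lb ÷ 2.2 lb/kg = 79.86364 kg
Dose = 0.36 mcg/kg/min × 79.86364 kg = 28.75091 mcg/min
28.75091 mcg/min × 60 min/hr = 1725.055 mcg/hr
Concentration = 4 mg ÷ 216 mL = 0.01851852 mg/mL = 18.51852 mcg/mL
Rate = 1725.055 mcg/hr ÷ 18.51852 mcg/mL = 93.15295 mL/hr
Volume infused so far = 93.15295 mL/hr × 1.3 hr = 121.0988 mL
Volume remaining = 216 − 121.0988 = 94.90117 mL
New rate:
Dose = 0.3 mcg/kg/min × 79.86364 kg = 23.95909 mcg/min
23.95909 mcg/min × 60 min/hr = 1437.545 mcg/hr
Rate = 1437.545 mcg/hr ÷ 18.51852 mcg/mL = 77.62745 mL/hr
Time remaining = 94.90117 mL ÷ 77.62745 mL/hr = 1.222521 hr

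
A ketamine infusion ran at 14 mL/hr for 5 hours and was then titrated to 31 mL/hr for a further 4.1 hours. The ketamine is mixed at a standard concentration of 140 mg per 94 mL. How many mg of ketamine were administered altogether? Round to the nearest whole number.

294 mg

Concentration = 140 mg ÷ 94 mL = 1.489362 mg/mL
Stage 1: 14 mL/hr × 5 hr = 70 mL → 70 mL × 1.489362 mg/mL = 104.2553 mg
Stage 2: 31 mL/hr × 4.1 hr = 127.1 mL → 127.1 mL × 1.489362 mg/mL = 189.2979 mg
Total = 104.2553 + 189.2979 = 293.5532 mg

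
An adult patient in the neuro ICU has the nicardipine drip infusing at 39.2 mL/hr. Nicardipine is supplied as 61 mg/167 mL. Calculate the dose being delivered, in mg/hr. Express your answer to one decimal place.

Concentration = 61 mg ÷ 167 mL = 0.3652695 mg/mL
Drug rate = 39.2 mL/hr × 0.3652695 mg/mL = 14.31856 mg/hr

14.3 mg/hr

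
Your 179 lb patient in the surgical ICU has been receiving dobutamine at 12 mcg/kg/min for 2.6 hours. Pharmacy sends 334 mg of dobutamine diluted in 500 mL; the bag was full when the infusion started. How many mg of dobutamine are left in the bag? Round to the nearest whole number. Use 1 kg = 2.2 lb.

182 mg

Weight = 179 lb ÷ 2.2 lb/kg = 81.36364 kg
Dose = 12 mcg/kg/min × 81.36364 kg = 976.3636 mcg/min
976.3636 mcg/min × 60 min/hr = 58581.82 mcg/hr
Concentration = 334 mg ÷ 500 mL = 0.668 mg/mL = 668 mcg/mL
Rate = 58581.82 mcg/hr ÷ 668 mcg/mL = 87.69733 mL/hr
Volume infused = 87.69733 mL/hr × 2.6 hr = 228.0131 mL
Volume remaining = 500 − 228.0131 = 271.9869 mL
Drug remaining = 271.9869 mL × 668 mcg/mL = 181687.3 mcg = 181.6873 mg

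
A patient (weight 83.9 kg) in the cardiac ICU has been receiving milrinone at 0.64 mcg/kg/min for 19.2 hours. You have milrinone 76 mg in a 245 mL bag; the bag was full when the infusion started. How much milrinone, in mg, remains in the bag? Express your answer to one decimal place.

Dose = 0.64 mcg/kg/min × 83.9 kg = 53.696 mcg/min
53.696 mcg/min × 60 min/hr = 3221.76 mcg/hr
Concentration = 76 mg ÷ 245 mL = 0.3102041 mg/mL = 310.2041 mcg/mL
Rate = 3221.76 mcg/hr ÷ 310.2041 mcg/mL = 10.38594 mL/hr
Volume infused = 10.38594 mL/hr × 19.2 hr = 199.41 mL
Volume remaining = 245 − 199.41 = 45.59001 mL
Drug remaining = 45.59001 mL × 310.2041 mcg/mL = 14142.21 mcg = 14.14221 mg

14.1 mg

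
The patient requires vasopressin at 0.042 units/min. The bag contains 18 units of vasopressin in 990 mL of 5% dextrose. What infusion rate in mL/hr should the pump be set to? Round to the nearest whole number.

0.042 units/min × 60 min/hr = 2.52 units/hr
Concentration = 18 units ÷ 990 mL = 0.01818182 units/mL
Rate = 2.52 units/hr ÷ 0.01818182 units/mL = 138.6 mL/hr

139 mL/hr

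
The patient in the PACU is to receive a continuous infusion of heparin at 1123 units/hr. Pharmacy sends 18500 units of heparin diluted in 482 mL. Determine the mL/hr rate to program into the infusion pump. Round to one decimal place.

Concentration = 18500 units ÷ 482 mL = 38.38174 units/mL
Rate = 1123 units/hr ÷ 38.38174 units/mL = 29.2587 mL/hr

29.3 mL/hr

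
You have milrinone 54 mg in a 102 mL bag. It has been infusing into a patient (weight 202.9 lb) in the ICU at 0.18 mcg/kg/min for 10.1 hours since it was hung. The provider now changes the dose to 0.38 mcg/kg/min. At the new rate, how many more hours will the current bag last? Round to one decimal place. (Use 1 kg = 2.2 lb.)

Initial rate:
Weight = 202.9 lb ÷ 2.2 lb/kg = 92.22727 kg
Dose = 0.18 mcg/kg/min × 92.22727 kg = 16.60091 mcg/min
16.60091 mcg/min × 60 min/hr = 996.0545 mcg/hr
Concentration = 54 mg ÷ 102 mL = 0.5294118 mg/mL = 529.4118 mcg/mL
Rate = 996.0545 mcg/hr ÷ 529.4118 mcg/mL = 1.881436 mL/hr
Volume infused so far = 1.881436 mL/hr × 10.1 hr = 19.00251 mL
Volume remaining = 102 − 19.00251 = 82.99749 mL
New rate:
Dose = 0.38 mcg/kg/min × 92.22727 kg = 35.04636 mcg/min
35.04636 mcg/min × 60 min/hr = 2102.782 mcg/hr
Rate = 2102.782 mcg/hr ÷ 529.4118 mcg/mL = 3.971921 mL/hr
Time remaining = 82.99749 mL ÷ 3.971921 mL/hr = 20.89606 hr

20.9 hours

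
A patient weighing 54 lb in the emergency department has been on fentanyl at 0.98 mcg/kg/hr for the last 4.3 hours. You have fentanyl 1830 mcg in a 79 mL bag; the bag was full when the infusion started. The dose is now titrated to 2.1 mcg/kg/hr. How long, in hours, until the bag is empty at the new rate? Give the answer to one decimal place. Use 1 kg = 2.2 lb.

33.5 hours

Initial rate:
Weight = 54 lb ÷ 2.2 lb/kg = 24.54545 kg
Dose = 0.98 mcg/kg/hr × 24.54545 kg = 24.05455 mcg/hr
Concentration = 1830 mcg ÷ 79 mL = 23.16456 mcg/mL
Rate = 24.05455 mcg/hr ÷ 23.16456 mcg/mL = 1.03842 mL/hr
Volume infused so far = 1.03842 mL/hr × 4.3 hr = 4.465207 mL
Volume remaining = 79 − 4.465207 = 74.53479 mL
New rate:
Dose = 2.1 mcg/kg/hr × 24.54545 kg = 51.54545 mcg/hr
Rate = 51.54545 mcg/hr ÷ 23.16456 mcg/mL = 2.225186 mL/hr
Time remaining = 74.53479 mL ÷ 2.225186 mL/hr = 33.49598 hr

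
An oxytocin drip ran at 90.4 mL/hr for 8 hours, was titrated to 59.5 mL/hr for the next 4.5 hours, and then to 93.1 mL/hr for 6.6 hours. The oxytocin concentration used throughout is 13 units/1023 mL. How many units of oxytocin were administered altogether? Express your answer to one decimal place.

20.4 units

Concentration = 13 units ÷ 1023 mL = 0.01270772 units/mL
Stage 1: 90.4 mL/hr × 8 hr = 723.2 mL → 723.2 mL × 0.01270772 units/mL = 9.190225 units
Stage 2: 59.5 mL/hr × 4.5 hr = 267.75 mL → 267.75 mL × 0.01270772 units/mL = 3.402493 units
Stage 3: 93.1 mL/hr × 6.6 hr = 614.46 mL → 614.46 mL × 0.01270772 units/mL = 7.808387 units
Total = 9.190225 + 3.402493 + 7.808387 = 20.4011 units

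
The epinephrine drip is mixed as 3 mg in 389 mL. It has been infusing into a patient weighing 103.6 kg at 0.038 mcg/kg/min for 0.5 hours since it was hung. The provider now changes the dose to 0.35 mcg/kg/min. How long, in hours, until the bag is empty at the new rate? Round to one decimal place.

Initial rate:
Dose = 0.038 mcg/kg/min × 103.6 kg = 3.9368 mcg/min
3.9368 mcg/min × 60 min/hr = 236.208 mcg/hr
Concentration = 3 mg ÷ 389 mL = 0.007712082 mg/mL = 7.712082 mcg/mL
Rate = 236.208 mcg/hr ÷ 7.712082 mcg/mL = 30.6283 mL/hr
Volume infused so far = 30.6283 mL/hr × 0.5 hr = 15.31415 mL
Volume remaining = 389 − 15.31415 = 373.6858 mL
New rate:
Dose = 0.35 mcg/kg/min × 103.6 kg = 36.26 mcg/min
36.26 mcg/min × 60 min/hr = 2175.6 mcg/hr
Rate = 2175.6 mcg/hr ÷ 7.712082 mcg/mL = 282.1028 mL/hr
Time remaining = 373.6858 mL ÷ 282.1028 mL/hr = 1.324644 hr

1.3 hours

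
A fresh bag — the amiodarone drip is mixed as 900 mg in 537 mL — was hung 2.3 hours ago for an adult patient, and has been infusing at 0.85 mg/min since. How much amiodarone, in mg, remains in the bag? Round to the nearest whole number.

0.85 mg/min × 60 min/hr = 51 mg/hr
Concentration = 900 mg ÷ 537 mL = 1.675978 mg/mL
Rate = 51 mg/hr ÷ 1.675978 mg/mL = 30.43 mL/hr
Volume infused = 30.43 mL/hr × 2.3 hr = 69.989 mL
Volume remaining = 537 − 69.989 = 467.011 mL
Drug remaining = 467.011 mL × 1.675978 mg/mL = 782.7 mg

783 mg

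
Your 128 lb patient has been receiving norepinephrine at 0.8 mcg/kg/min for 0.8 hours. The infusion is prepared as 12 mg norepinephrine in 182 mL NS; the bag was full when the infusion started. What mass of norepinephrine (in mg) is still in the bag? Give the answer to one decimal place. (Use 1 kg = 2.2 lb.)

9.8 mg

Weight = 128 lb ÷ 2.2 lb/kg = 58.18182 kg
Dose = 0.8 mcg/kg/min × 58.18182 kg = 46.54545 mcg/min
46.54545 mcg/min × 60 min/hr = 2792.727 mcg/hr
Concentration = 12 mg ÷ 182 mL = 0.06593407 mg/mL = 65.93407 mcg/mL
Rate = 2792.727 mcg/hr ÷ 65.93407 mcg/mL = 42.35636 mL/hr
Volume infused = 42.35636 mL/hr × 0.8 hr = 33.88509 mL
Volume remaining = 182 − 33.88509 = 148.1149 mL
Drug remaining = 148.1149 mL × 65.93407 mcg/mL = 9765.818 mcg = 9.765818 mg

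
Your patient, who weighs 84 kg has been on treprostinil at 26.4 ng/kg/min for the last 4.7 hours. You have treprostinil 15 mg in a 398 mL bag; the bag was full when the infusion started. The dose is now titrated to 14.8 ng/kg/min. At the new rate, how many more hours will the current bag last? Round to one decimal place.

192.7 hours

Initial rate:
Dose = 26.4 ng/kg/min × 84 kg = 2217.6 ng/min
2217.6 ng/min × 60 min/hr = 133056 ng/hr
Concentration = 15 mg ÷ 398 mL = 0.03768844 mg/mL = 37688.44 ng/mL
Rate = 133056 ng/hr ÷ 37688.44 ng/mL = 3.530419 mL/hr
Volume infused so far = 3.530419 mL/hr × 4.7 hr = 16.59297 mL
Volume remaining = 398 − 16.59297 = 381.407 mL
New rate:
Dose = 14.8 ng/kg/min × 84 kg = 1243.2 ng/min
1243.2 ng/min × 60 min/hr = 74592 ng/hr
Rate = 74592 ng/hr ÷ 37688.44 ng/mL = 1.979174 mL/hr
Time remaining = 381.407 mL ÷ 1.979174 mL/hr = 192.7102 hr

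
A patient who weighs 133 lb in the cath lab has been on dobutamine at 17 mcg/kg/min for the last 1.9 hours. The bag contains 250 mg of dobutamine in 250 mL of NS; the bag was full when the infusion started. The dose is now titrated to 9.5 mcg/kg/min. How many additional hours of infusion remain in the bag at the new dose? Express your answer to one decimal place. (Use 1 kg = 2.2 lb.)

3.9 hours

Initial rate:
Weight = 133 lb ÷ 2.2 lb/kg = 60.45455 kg
Dose = 17 mcg/kg/min × 60.45455 kg = 1027.727 mcg/min
1027.727 mcg/min × 60 min/hr = 61663.64 mcg/hr
Concentration = 250 mg ÷ 250 mL = 1 mg/mL = 1000 mcg/mL
Rate = 61663.64 mcg/hr ÷ 1000 mcg/mL = 61.66364 mL/hr
Volume infused so far = 61.66364 mL/hr × 1.9 hr = 117.1609 mL
Volume remaining = 250 − 117.1609 = 132.8391 mL
New rate:
Dose = 9.5 mcg/kg/min × 60.45455 kg = 574.3182 mcg/min
574.3182 mcg/min × 60 min/hr = 34459.09 mcg/hr
Rate = 34459.09 mcg/hr ÷ 1000 mcg/mL = 34.45909 mL/hr
Time remaining = 132.8391 mL ÷ 34.45909 mL/hr = 3.85498 hr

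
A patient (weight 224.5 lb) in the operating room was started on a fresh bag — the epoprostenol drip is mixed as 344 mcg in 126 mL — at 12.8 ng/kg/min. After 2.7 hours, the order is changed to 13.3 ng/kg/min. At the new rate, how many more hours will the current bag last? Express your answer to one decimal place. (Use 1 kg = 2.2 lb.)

Initial rate:
Weight = 224.5 lb ÷ 2.2 lb/kg = 102.0455 kg
Dose = 12.8 ng/kg/min × 102.0455 kg = 1306.182 ng/min
1306.182 ng/min × 60 min/hr = 78370.91 ng/hr
Concentration = 344 mcg ÷ 126 mL = 2.730159 mcg/mL = 2730.159 ng/mL
Rate = 78370.91 ng/hr ÷ 2730.159 ng/mL = 28.70562 mL/hr
Volume infused so far = 28.70562 mL/hr × 2.7 hr = 77.50518 mL
Volume remaining = 126 − 77.50518 = 48.49482 mL
New rate:
Dose = 13.3 ng/kg/min × 102.0455 kg = 1357.205 ng/min
1357.205 ng/min × 60 min/hr = 81432.27 ng/hr
Rate = 81432.27 ng/hr ÷ 2730.159 ng/mL = 29.82694 mL/hr
Time remaining = 48.49482 mL ÷ 29.82694 mL/hr = 1.625873 hr

1.6 hours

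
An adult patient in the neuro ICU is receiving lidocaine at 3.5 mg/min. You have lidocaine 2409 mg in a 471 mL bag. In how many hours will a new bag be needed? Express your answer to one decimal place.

3.5 mg/min × 60 min/hr = 210 mg/hr
Concentration = 2409 mg ÷ 471 mL = 5.11465 mg/mL
Rate = 210 mg/hr ÷ 5.11465 mg/mL = 41.05853 mL/hr
Duration = 471 mL ÷ 41.05853 mL/hr = 11.47143 hr

11.5 hours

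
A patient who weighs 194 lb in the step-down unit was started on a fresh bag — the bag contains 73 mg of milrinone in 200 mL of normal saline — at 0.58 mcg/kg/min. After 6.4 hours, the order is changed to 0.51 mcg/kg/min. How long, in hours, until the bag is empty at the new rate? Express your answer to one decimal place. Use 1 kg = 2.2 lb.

Initial rate:
Weight = 194 lb ÷ 2.2 lb/kg = 88.18182 kg
Dose = 0.58 mcg/kg/min × 88.18182 kg = 51.14545 mcg/min
51.14545 mcg/min × 60 min/hr = 3068.727 mcg/hr
Concentration = 73 mg ÷ 200 mL = 0.365 mg/mL = 365 mcg/mL
Rate = 3068.727 mcg/hr ÷ 365 mcg/mL = 8.407472 mL/hr
Volume infused so far = 8.407472 mL/hr × 6.4 hr = 53.80782 mL
Volume remaining = 200 − 53.80782 = 146.1922 mL
New rate:
Dose = 0.51 mcg/kg/min × 88.18182 kg = 44.97273 mcg/min
44.97273 mcg/min × 60 min/hr = 2698.364 mcg/hr
Rate = 2698.364 mcg/hr ÷ 365 mcg/mL = 7.392777 mL/hr
Time remaining = 146.1922 mL ÷ 7.392777 mL/hr = 19.775 hr

19.8 hours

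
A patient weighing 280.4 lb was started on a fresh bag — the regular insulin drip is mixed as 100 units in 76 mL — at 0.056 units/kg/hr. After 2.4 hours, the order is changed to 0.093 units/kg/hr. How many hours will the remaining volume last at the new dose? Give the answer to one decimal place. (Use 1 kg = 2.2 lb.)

Initial rate:
Weight = 280.4 lb ÷ 2.2 lb/kg = 127.4545 kg
Dose = 0.056 units/kg/hr × 127.4545 kg = 7.137455 units/hr
Concentration = 100 units ÷ 76 mL = 1.315789 units/mL
Rate = 7.137455 units/hr ÷ 1.315789 units/mL = 5.424465 mL/hr
Volume infused so far = 5.424465 mL/hr × 2.4 hr = 13.01872 mL
Volume remaining = 76 − 13.01872 = 62.98128 mL
New rate:
Dose = 0.093 units/kg/hr × 127.4545 kg = 11.85327 units/hr
Rate = 11.85327 units/hr ÷ 1.315789 units/mL = 9.008487 mL/hr
Time remaining = 62.98128 mL ÷ 9.008487 mL/hr = 6.991327 hr

7.0 hours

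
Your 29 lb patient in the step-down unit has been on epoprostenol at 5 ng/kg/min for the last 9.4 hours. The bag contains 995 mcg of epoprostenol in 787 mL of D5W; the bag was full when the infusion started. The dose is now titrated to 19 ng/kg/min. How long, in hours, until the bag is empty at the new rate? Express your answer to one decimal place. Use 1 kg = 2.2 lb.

Initial rate:
Weight = 29 lb ÷ 2.2 lb/kg = 13.18182 kg
Dose = 5 ng/kg/min × 13.18182 kg = 65.90909 ng/min
65.90909 ng/min × 60 min/hr = 3954.545 ng/hr
Concentration = 995 mcg ÷ 787 mL = 1.264295 mcg/mL = 1264.295 ng/mL
Rate = 3954.545 ng/hr ÷ 1264.295 ng/mL = 3.127867 mL/hr
Volume infused so far = 3.127867 mL/hr × 9.4 hr = 29.40195 mL
Volume remaining = 787 − 29.40195 = 757.5981 mL
New rate:
Dose = 19 ng/kg/min × 13.18182 kg = 250.4545 ng/min
250.4545 ng/min × 60 min/hr = 15027.27 ng/hr
Rate = 15027.27 ng/hr ÷ 1264.295 ng/mL = 11.88589 mL/hr
Time remaining = 757.5981 mL ÷ 11.88589 mL/hr = 63.73926 hr

63.7 hours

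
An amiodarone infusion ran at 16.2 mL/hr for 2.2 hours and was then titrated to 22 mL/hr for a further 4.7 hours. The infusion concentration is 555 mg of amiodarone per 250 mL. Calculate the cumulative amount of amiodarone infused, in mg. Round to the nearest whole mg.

Concentration = 555 mg ÷ 250 mL = 2.22 mg/mL
Stage 1: 16.2 mL/hr × 2.2 hr = 35.64 mL → 35.64 mL × 2.22 mg/mL = 79.1208 mg
Stage 2: 22 mL/hr × 4.7 hr = 103.4 mL → 103.4 mL × 2.22 mg/mL = 229.548 mg
Total = 79.1208 + 229.548 = 308.6688 mg

309 mg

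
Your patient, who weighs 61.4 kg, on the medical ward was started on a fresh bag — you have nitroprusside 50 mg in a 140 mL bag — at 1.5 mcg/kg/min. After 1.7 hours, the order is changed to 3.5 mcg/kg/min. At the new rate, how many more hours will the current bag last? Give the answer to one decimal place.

Initial rate:
Dose = 1.5 mcg/kg/min × 61.4 kg = 92.1 mcg/min
92.1 mcg/min × 60 min/hr = 5526 mcg/hr
Concentration = 50 mg ÷ 140 mL = 0.3571429 mg/mL = 357.1429 mcg/mL
Rate = 5526 mcg/hr ÷ 357.1429 mcg/mL = 15.4728 mL/hr
Volume infused so far = 15.4728 mL/hr × 1.7 hr = 26.30376 mL
Volume remaining = 140 − 26.30376 = 113.6962 mL
New rate:
Dose = 3.5 mcg/kg/min × 61.4 kg = 214.9 mcg/min
214.9 mcg/min × 60 min/hr = 12894 mcg/hr
Rate = 12894 mcg/hr ÷ 357.1429 mcg/mL = 36.1032 mL/hr
Time remaining = 113.6962 mL ÷ 36.1032 mL/hr = 3.149201 hr

3.1 hours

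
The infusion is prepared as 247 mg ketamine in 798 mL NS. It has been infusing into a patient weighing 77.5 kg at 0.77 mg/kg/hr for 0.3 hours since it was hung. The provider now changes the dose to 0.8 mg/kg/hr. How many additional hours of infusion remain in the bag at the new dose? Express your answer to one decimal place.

3.7 hours

Initial rate:
Dose = 0.77 mg/kg/hr × 77.5 kg = 59.675 mg/hr
Concentration = 247 mg ÷ 798 mL = 0.3095238 mg/mL
Rate = 59.675 mg/hr ÷ 0.3095238 mg/mL = 192.7962 mL/hr
Volume infused so far = 192.7962 mL/hr × 0.3 hr = 57.83885 mL
Volume remaining = 798 − 57.83885 = 740.1612 mL
New rate:
Dose = 0.8 mg/kg/hr × 77.5 kg = 62 mg/hr
Rate = 62 mg/hr ÷ 0.3095238 mg/mL = 200.3077 mL/hr
Time remaining = 740.1612 mL ÷ 200.3077 mL/hr = 3.695121 hr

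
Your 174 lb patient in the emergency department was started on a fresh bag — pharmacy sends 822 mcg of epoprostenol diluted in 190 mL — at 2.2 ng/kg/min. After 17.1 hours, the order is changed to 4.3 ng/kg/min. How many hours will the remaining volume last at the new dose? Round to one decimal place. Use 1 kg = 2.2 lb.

31.5 hours

Initial rate:
Weight = 174 lb ÷ 2.2 lb/kg = 79.09091 kg
Dose = 2.2 ng/kg/min × 79.09091 kg = 174 ng/min
174 ng/min × 60 min/hr = 10440 ng/hr
Concentration = 822 mcg ÷ 190 mL = 4.326316 mcg/mL = 4326.316 ng/mL
Rate = 10440 ng/hr ÷ 4326.316 ng/mL = 2.413139 mL/hr
Volume infused so far = 2.413139 mL/hr × 17.1 hr = 41.26467 mL
Volume remaining = 190 − 41.26467 = 148.7353 mL
New rate:
Dose = 4.3 ng/kg/min × 79.09091 kg = 340.0909 ng/min
340.0909 ng/min × 60 min/hr = 20405.45 ng/hr
Rate = 20405.45 ng/hr ÷ 4326.316 ng/mL = 4.716589 mL/hr
Time remaining = 148.7353 mL ÷ 4.716589 mL/hr = 31.53451 hr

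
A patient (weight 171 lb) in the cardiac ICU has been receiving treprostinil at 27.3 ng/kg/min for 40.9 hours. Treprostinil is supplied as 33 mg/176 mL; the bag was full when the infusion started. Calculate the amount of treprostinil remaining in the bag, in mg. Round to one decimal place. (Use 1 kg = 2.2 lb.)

27.8 mg

Weight = 171 lb ÷ 2.2 lb/kg = 77.72727 kg
Dose = 27.3 ng/kg/min × 77.72727 kg = 2121.955 ng/min
2121.955 ng/min × 60 min/hr = 127317.3 ng/hr
Concentration = 33 mg ÷ 176 mL = 0.1875 mg/mL = 187500 ng/mL
Rate = 127317.3 ng/hr ÷ 187500 ng/mL = 0.6790255 mL/hr
Volume infused = 0.6790255 mL/hr × 40.9 hr = 27.77214 mL
Volume remaining = 176 − 27.77214 = 148.2279 mL
Drug remaining = 148.2279 mL × 187500 ng/mL = 27792724 ng = 27.79272 mg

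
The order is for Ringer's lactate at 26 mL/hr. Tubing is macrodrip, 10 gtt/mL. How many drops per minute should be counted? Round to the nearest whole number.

4 gtt/min

26 mL/hr ÷ 60 min/hr = 0.4333333 mL/min
0.4333333 mL/min × 10 gtt/mL = 4.333333 gtt/min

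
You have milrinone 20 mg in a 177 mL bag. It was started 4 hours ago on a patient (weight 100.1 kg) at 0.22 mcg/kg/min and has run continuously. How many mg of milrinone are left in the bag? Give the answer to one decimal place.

Dose = 0.22 mcg/kg/min × 100.1 kg = 22.022 mcg/min
22.022 mcg/min × 60 min/hr = 1321.32 mcg/hr
Concentration = 20 mg ÷ 177 mL = 0.1129944 mg/mL = 112.9944 mcg/mL
Rate = 1321.32 mcg/hr ÷ 112.9944 mcg/mL = 11.69368 mL/hr
Volume infused = 11.69368 mL/hr × 4 hr = 46.77473 mL
Volume remaining = 177 − 46.77473 = 130.2253 mL
Drug remaining = 130.2253 mL × 112.9944 mcg/mL = 14714.72 mcg = 14.71472 mg

14.7 mg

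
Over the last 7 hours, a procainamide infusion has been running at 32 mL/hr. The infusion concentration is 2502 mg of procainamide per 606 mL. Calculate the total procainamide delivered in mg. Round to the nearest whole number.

925 mg

Concentration = 2502 mg ÷ 606 mL = 4.128713 mg/mL
Drug rate = 32 mL/hr × 4.128713 mg/mL = 132.1188 mg/hr
Total = 132.1188 mg/hr × 7 hr = 924.8317 mg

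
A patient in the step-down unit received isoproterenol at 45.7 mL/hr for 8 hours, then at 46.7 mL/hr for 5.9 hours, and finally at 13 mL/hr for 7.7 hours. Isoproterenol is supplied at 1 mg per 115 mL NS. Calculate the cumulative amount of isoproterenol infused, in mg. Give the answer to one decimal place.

6.4 mg

Concentration = 1 mg ÷ 115 mL = 0.008695652 mg/mL
Stage 1: 45.7 mL/hr × 8 hr = 365.6 mL → 365.6 mL × 0.008695652 mg/mL = 3.17913 mg
Stage 2: 46.7 mL/hr × 5.9 hr = 275.53 mL → 275.53 mL × 0.008695652 mg/mL = 2.395913 mg
Stage 3: 13 mL/hr × 7.7 hr = 100.1 mL → 100.1 mL × 0.008695652 mg/mL = 0.8704348 mg
Total = 3.17913 + 2.395913 + 0.8704348 = 6.445478 mg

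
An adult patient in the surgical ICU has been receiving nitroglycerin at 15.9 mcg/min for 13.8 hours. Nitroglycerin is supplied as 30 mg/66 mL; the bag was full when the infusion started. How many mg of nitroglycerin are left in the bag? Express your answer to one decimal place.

15.9 mcg/min × 60 min/hr = 954 mcg/hr
Concentration = 30 mg ÷ 66 mL = 0.4545455 mg/mL = 454.5455 mcg/mL
Rate = 954 mcg/hr ÷ 454.5455 mcg/mL = 2.0988 mL/hr
Volume infused = 2.0988 mL/hr × 13.8 hr = 28.96344 mL
Volume remaining = 66 − 28.96344 = 37.03656 mL
Drug remaining = 37.03656 mL × 454.5455 mcg/mL = 16834.8 mcg = 16.8348 mg

16.8 mg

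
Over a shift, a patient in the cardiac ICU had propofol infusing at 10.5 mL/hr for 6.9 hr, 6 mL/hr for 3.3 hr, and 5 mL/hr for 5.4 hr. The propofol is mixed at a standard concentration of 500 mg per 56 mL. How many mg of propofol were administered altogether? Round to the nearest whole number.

1065 mg

Concentration = 500 mg ÷ 56 mL = 8.928571 mg/mL
Stage 1: 10.5 mL/hr × 6.9 hr = 72.45 mL → 72.45 mL × 8.928571 mg/mL = 646.875 mg
Stage 2: 6 mL/hr × 3.3 hr = 19.8 mL → 19.8 mL × 8.928571 mg/mL = 176.7857 mg
Stage 3: 5 mL/hr × 5.4 hr = 27 mL → 27 mL × 8.928571 mg/mL = 241.0714 mg
Total = 646.875 + 176.7857 + 241.0714 = 1064.732 mg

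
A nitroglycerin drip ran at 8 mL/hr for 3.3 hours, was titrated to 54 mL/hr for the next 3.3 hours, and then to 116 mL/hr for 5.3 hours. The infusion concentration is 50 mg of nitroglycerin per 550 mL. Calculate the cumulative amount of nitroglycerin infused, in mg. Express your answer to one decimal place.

74.5 mg

Concentration = 50 mg ÷ 550 mL = 0.09090909 mg/mL
Stage 1: 8 mL/hr × 3.3 hr = 26.4 mL → 26.4 mL × 0.09090909 mg/mL = 2.4 mg
Stage 2: 54 mL/hr × 3.3 hr = 178.2 mL → 178.2 mL × 0.09090909 mg/mL = 16.2 mg
Stage 3: 116 mL/hr × 5.3 hr = 614.8 mL → 614.8 mL × 0.09090909 mg/mL = 55.89091 mg
Total = 2.4 + 16.2 + 55.89091 = 74.49091 mg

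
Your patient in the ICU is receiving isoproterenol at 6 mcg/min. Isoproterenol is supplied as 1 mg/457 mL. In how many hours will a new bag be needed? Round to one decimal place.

6 mcg/min × 60 min/hr = 360 mcg/hr
Concentration = 1 mg ÷ 457 mL = 0.002188184 mg/mL = 2.188184 mcg/mL
Rate = 360 mcg/hr ÷ 2.188184 mcg/mL = 164.52 mL/hr
Duration = 457 mL ÷ 164.52 mL/hr = 2.777778 hr

2.8 hours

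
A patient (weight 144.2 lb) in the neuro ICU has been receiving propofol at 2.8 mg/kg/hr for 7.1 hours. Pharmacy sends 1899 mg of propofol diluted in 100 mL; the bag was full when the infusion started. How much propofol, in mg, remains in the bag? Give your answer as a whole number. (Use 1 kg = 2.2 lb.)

596 mg

Weight = 144.2 lb ÷ 2.2 lb/kg = 65.54545 kg
Dose = 2.8 mg/kg/hr × 65.54545 kg = 183.5273 mg/hr
Concentration = 1899 mg ÷ 100 mL = 18.99 mg/mL
Rate = 183.5273 mg/hr ÷ 18.99 mg/mL = 9.664417 mL/hr
Volume infused = 9.664417 mL/hr × 7.1 hr = 68.61736 mL
Volume remaining = 100 − 68.61736 = 31.38264 mL
Drug remaining = 31.38264 mL × 18.99 mg/mL = 595.9564 mg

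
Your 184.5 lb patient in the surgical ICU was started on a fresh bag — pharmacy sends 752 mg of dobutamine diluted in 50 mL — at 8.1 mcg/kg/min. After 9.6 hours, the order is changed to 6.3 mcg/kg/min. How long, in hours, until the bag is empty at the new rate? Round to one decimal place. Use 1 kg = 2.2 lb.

Initial rate:
Weight = 184.5 lb ÷ 2.2 lb/kg = 83.86364 kg
Dose = 8.1 mcg/kg/min × 83.86364 kg = 679.2955 mcg/min
679.2955 mcg/min × 60 min/hr = 40757.73 mcg/hr
Concentration = 752 mg ÷ 50 mL = 15.04 mg/mL = 15040 mcg/mL
Rate = 40757.73 mcg/hr ÷ 15040 mcg/mL = 2.709955 mL/hr
Volume infused so far = 2.709955 mL/hr × 9.6 hr = 26.01557 mL
Volume remaining = 50 − 26.01557 = 23.98443 mL
New rate:
Dose = 6.3 mcg/kg/min × 83.86364 kg = 528.3409 mcg/min
528.3409 mcg/min × 60 min/hr = 31700.45 mcg/hr
Rate = 31700.45 mcg/hr ÷ 15040 mcg/mL = 2.107743 mL/hr
Time remaining = 23.98443 mL ÷ 2.107743 mL/hr = 11.3792 hr

11.4 hours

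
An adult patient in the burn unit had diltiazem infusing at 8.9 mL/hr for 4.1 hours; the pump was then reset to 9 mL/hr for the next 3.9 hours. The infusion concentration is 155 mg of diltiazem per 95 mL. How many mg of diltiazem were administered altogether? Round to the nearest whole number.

117 mg

Concentration = 155 mg ÷ 95 mL = 1.631579 mg/mL
Stage 1: 8.9 mL/hr × 4.1 hr = 36.49 mL → 36.49 mL × 1.631579 mg/mL = 59.53632 mg
Stage 2: 9 mL/hr × 3.9 hr = 35.1 mL → 35.1 mL × 1.631579 mg/mL = 57.26842 mg
Total = 59.53632 + 57.26842 = 116.8047 mg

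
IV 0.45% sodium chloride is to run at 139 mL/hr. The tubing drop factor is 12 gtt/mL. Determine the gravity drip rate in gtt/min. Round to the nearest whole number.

139 mL/hr ÷ 60 min/hr = 2.316667 mL/min
2.316667 mL/min × 12 gtt/mL = 27.8 gtt/min

28 gtt/min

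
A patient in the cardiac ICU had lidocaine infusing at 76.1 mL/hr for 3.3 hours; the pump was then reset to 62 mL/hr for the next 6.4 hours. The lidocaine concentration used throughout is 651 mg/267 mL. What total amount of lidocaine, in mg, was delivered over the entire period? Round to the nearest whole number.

Concentration = 651 mg ÷ 267 mL = 2.438202 mg/mL
Stage 1: 76.1 mL/hr × 3.3 hr = 251.13 mL → 251.13 mL × 2.438202 mg/mL = 612.3057 mg
Stage 2: 62 mL/hr × 6.4 hr = 396.8 mL → 396.8 mL × 2.438202 mg/mL = 967.4787 mg
Total = 612.3057 + 967.4787 = 1579.784 mg

1580 mg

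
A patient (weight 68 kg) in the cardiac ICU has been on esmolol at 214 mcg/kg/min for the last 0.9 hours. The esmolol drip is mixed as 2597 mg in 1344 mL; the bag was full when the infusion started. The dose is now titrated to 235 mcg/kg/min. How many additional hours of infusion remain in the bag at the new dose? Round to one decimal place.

1.9 hours

Initial rate:
Dose = 214 mcg/kg/min × 68 kg = 14552 mcg/min
14552 mcg/min × 60 min/hr = 873120 mcg/hr
Concentration = 2597 mg ÷ 1344 mL = 1.932292 mg/mL = 1932.292 mcg/mL
Rate = 873120 mcg/hr ÷ 1932.292 mcg/mL = 451.8573 mL/hr
Volume infused so far = 451.8573 mL/hr × 0.9 hr = 406.6715 mL
Volume remaining = 1344 − 406.6715 = 937.3285 mL
New rate:
Dose = 235 mcg/kg/min × 68 kg = 15980 mcg/min
15980 mcg/min × 60 min/hr = 958800 mcg/hr
Rate = 958800 mcg/hr ÷ 1932.292 mcg/mL = 496.1984 mL/hr
Time remaining = 937.3285 mL ÷ 496.1984 mL/hr = 1.88902 hr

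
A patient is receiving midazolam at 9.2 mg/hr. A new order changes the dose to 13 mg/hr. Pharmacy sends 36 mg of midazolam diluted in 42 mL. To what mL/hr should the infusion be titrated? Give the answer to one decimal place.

15.2 mL/hr

Concentration = 36 mg ÷ 42 mL = 0.8571429 mg/mL
Rate = 13 mg/hr ÷ 0.8571429 mg/mL = 15.16667 mL/hr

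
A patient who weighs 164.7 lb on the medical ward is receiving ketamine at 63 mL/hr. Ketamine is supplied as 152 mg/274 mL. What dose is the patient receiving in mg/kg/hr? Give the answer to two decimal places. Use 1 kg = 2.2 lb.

Weight = 164.7 lb ÷ 2.2 lb/kg = 74.86364 kg
Concentration = 152 mg ÷ 274 mL = 0.5547445 mg/mL
Drug rate = 63 mL/hr × 0.5547445 mg/mL = 34.94891 mg/hr
34.94891 mg/hr ÷ 74.86364 kg = 0.4668342 mg/kg/hr

0.47 mg/kg/hr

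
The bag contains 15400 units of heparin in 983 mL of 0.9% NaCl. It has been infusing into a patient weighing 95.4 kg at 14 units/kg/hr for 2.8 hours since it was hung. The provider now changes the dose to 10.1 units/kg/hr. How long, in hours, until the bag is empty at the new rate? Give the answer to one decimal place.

Initial rate:
Dose = 14 units/kg/hr × 95.4 kg = 1335.6 units/hr
Concentration = 15400 units ÷ 983 mL = 15.66633 units/mL
Rate = 1335.6 units/hr ÷ 15.66633 units/mL = 85.25291 mL/hr
Volume infused so far = 85.25291 mL/hr × 2.8 hr = 238.7081 mL
Volume remaining = 983 − 238.7081 = 744.2919 mL
New rate:
Dose = 10.1 units/kg/hr × 95.4 kg = 963.54 units/hr
Rate = 963.54 units/hr ÷ 15.66633 units/mL = 61.50388 mL/hr
Time remaining = 744.2919 mL ÷ 61.50388 mL/hr = 12.10154 hr

12.1 hours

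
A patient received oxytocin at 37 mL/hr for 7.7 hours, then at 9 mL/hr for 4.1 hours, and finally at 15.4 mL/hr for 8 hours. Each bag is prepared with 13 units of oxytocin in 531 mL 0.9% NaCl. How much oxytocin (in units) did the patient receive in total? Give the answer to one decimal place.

Concentration = 13 units ÷ 531 mL = 0.02448211 units/mL
Stage 1: 37 mL/hr × 7.7 hr = 284.9 mL → 284.9 mL × 0.02448211 units/mL = 6.974953 units
Stage 2: 9 mL/hr × 4.1 hr = 36.9 mL → 36.9 mL × 0.02448211 units/mL = 0.9033898 units
Stage 3: 15.4 mL/hr × 8 hr = 123.2 mL → 123.2 mL × 0.02448211 units/mL = 3.016196 units
Total = 6.974953 + 0.9033898 + 3.016196 = 10.89454 units

10.9 units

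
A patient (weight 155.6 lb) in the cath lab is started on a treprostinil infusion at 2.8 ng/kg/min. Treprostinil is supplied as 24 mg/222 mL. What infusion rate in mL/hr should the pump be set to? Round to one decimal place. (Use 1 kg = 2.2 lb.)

Weight = 155.6 lb ÷ 2.2 lb/kg = 70.72727 kg
Dose = 2.8 ng/kg/min × 70.72727 kg = 198.0364 ng/min
198.0364 ng/min × 60 min/hr = 11882.18 ng/hr
Concentration = 24 mg ÷ 222 mL = 0.1081081 mg/mL = 108108.1 ng/mL
Rate = 11882.18 ng/hr ÷ 108108.1 ng/mL = 0.1099102 mL/hr

0.1 mL/hr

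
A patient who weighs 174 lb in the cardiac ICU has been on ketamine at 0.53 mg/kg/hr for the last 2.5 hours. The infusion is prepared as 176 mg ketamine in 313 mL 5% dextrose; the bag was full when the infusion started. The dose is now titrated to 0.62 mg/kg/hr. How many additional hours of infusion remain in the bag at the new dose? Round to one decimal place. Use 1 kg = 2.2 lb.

Initial rate:
Weight = 174 lb ÷ 2.2 lb/kg = 79.09091 kg
Dose = 0.53 mg/kg/hr × 79.09091 kg = 41.91818 mg/hr
Concentration = 176 mg ÷ 313 mL = 0.5623003 mg/mL
Rate = 41.91818 mg/hr ÷ 0.5623003 mg/mL = 74.54768 mL/hr
Volume infused so far = 74.54768 mL/hr × 2.5 hr = 186.3692 mL
Volume remaining = 313 − 186.3692 = 126.6308 mL
New rate:
Dose = 0.62 mg/kg/hr × 79.09091 kg = 49.03636 mg/hr
Rate = 49.03636 mg/hr ÷ 0.5623003 mg/mL = 87.20671 mL/hr
Time remaining = 126.6308 mL ÷ 87.20671 mL/hr = 1.452076 hr

1.5 hours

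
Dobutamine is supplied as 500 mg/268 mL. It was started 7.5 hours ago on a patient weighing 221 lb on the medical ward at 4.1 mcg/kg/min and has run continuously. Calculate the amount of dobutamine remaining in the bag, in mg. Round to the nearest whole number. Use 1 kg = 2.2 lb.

315 mg

Weight = 221 lb ÷ 2.2 lb/kg = 100.4545 kg
Dose = 4.1 mcg/kg/min × 100.4545 kg = 411.8636 mcg/min
411.8636 mcg/min × 60 min/hr = 24711.82 mcg/hr
Concentration = 500 mg ÷ 268 mL = 1.865672 mg/mL = 1865.672 mcg/mL
Rate = 24711.82 mcg/hr ÷ 1865.672 mcg/mL = 13.24553 mL/hr
Volume infused = 13.24553 mL/hr × 7.5 hr = 99.34151 mL
Volume remaining = 268 − 99.34151 = 168.6585 mL
Drug remaining = 168.6585 mL × 1865.672 mcg/mL = 314661.4 mcg = 314.6614 mg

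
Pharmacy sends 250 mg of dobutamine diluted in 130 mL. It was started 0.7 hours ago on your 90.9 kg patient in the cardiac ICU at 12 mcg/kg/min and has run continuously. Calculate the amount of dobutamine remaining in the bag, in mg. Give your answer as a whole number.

204 mg

Dose = 12 mcg/kg/min × 90.9 kg = 1090.8 mcg/min
1090.8 mcg/min × 60 min/hr = 65448 mcg/hr
Concentration = 250 mg ÷ 130 mL = 1.923077 mg/mL = 1923.077 mcg/mL
Rate = 65448 mcg/hr ÷ 1923.077 mcg/mL = 34.03296 mL/hr
Volume infused = 34.03296 mL/hr × 0.7 hr = 23.82307 mL
Volume remaining = 130 − 23.82307 = 106.1769 mL
Drug remaining = 106.1769 mL × 1923.077 mcg/mL = 204186.4 mcg = 204.1864 mg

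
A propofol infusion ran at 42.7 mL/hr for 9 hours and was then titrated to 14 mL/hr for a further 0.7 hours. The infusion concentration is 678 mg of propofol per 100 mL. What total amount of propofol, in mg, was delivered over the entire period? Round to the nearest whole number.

Concentration = 678 mg ÷ 100 mL = 6.78 mg/mL
Stage 1: 42.7 mL/hr × 9 hr = 384.3 mL → 384.3 mL × 6.78 mg/mL = 2605.554 mg
Stage 2: 14 mL/hr × 0.7 hr = 9.8 mL → 9.8 mL × 6.78 mg/mL = 66.444 mg
Total = 2605.554 + 66.444 = 2671.998 mg

2672 mg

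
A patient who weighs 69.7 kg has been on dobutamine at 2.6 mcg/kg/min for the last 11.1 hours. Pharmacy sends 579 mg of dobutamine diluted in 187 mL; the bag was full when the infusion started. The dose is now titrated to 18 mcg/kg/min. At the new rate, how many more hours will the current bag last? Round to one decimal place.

6.1 hours

Initial rate:
Dose = 2.6 mcg/kg/min × 69.7 kg = 181.22 mcg/min
181.22 mcg/min × 60 min/hr = 10873.2 mcg/hr
Concentration = 579 mg ÷ 187 mL = 3.096257 mg/mL = 3096.257 mcg/mL
Rate = 10873.2 mcg/hr ÷ 3096.257 mcg/mL = 3.511724 mL/hr
Volume infused so far = 3.511724 mL/hr × 11.1 hr = 38.98014 mL
Volume remaining = 187 − 38.98014 = 148.0199 mL
New rate:
Dose = 18 mcg/kg/min × 69.7 kg = 1254.6 mcg/min
1254.6 mcg/min × 60 min/hr = 75276 mcg/hr
Rate = 75276 mcg/hr ÷ 3096.257 mcg/mL = 24.31194 mL/hr
Time remaining = 148.0199 mL ÷ 24.31194 mL/hr = 6.088361 hr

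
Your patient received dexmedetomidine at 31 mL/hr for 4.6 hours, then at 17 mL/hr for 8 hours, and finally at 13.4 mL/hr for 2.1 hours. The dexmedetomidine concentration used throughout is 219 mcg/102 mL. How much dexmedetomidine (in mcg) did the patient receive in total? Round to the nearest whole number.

Concentration = 219 mcg ÷ 102 mL = 2.147059 mcg/mL
Stage 1: 31 mL/hr × 4.6 hr = 142.6 mL → 142.6 mL × 2.147059 mcg/mL = 306.1706 mcg
Stage 2: 17 mL/hr × 8 hr = 136 mL → 136 mL × 2.147059 mcg/mL = 292 mcg
Stage 3: 13.4 mL/hr × 2.1 hr = 28.14 mL → 28.14 mL × 2.147059 mcg/mL = 60.41824 mcg
Total = 306.1706 + 292 + 60.41824 = 658.5888 mcg

659 mcg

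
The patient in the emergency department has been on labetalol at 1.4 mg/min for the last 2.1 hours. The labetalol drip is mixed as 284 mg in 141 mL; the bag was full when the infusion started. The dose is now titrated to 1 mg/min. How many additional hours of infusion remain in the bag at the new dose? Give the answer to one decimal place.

1.8 hours

Initial rate:
1.4 mg/min × 60 min/hr = 84 mg/hr
Concentration = 284 mg ÷ 141 mL = 2.014184 mg/mL
Rate = 84 mg/hr ÷ 2.014184 mg/mL = 41.70423 mL/hr
Volume infused so far = 41.70423 mL/hr × 2.1 hr = 87.57887 mL
Volume remaining = 141 − 87.57887 = 53.42113 mL
New rate:
1 mg/min × 60 min/hr = 60 mg/hr
Rate = 60 mg/hr ÷ 2.014184 mg/mL = 29.78873 mL/hr
Time remaining = 53.42113 mL ÷ 29.78873 mL/hr = 1.793333 hr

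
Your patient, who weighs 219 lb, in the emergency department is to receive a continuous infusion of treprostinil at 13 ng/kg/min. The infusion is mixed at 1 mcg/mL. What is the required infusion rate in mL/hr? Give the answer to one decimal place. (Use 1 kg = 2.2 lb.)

77.6 mL/hr

Weight = 219 lb ÷ 2.2 lb/kg = 99.54545 kg
Dose = 13 ng/kg/min × 99.54545 kg = 1294.091 ng/min
1294.091 ng/min × 60 min/hr = 77645.45 ng/hr
Concentration = 1 mcg/mL = 1000 ng/mL
Rate = 77645.45 ng/hr ÷ 1000 ng/mL = 77.64545 mL/hr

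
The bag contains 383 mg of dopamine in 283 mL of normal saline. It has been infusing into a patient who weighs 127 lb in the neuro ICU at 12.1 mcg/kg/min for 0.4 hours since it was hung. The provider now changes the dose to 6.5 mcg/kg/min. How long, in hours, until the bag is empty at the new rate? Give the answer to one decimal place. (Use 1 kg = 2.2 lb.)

16.3 hours

Initial rate:
Weight = 127 lb ÷ 2.2 lb/kg = 57.72727 kg
Dose = 12.1 mcg/kg/min × 57.72727 kg = 698.5 mcg/min
698.5 mcg/min × 60 min/hr = 41910 mcg/hr
Concentration = 383 mg ÷ 283 mL = 1.353357 mg/mL = 1353.357 mcg/mL
Rate = 41910 mcg/hr ÷ 1353.357 mcg/mL = 30.96744 mL/hr
Volume infused so far = 30.96744 mL/hr × 0.4 hr = 12.38698 mL
Volume remaining = 283 − 12.38698 = 270.613 mL
New rate:
Dose = 6.5 mcg/kg/min × 57.72727 kg = 375.2273 mcg/min
375.2273 mcg/min × 60 min/hr = 22513.64 mcg/hr
Rate = 22513.64 mcg/hr ÷ 1353.357 mcg/mL = 16.6354 mL/hr
Time remaining = 270.613 mL ÷ 16.6354 mL/hr = 16.2673 hr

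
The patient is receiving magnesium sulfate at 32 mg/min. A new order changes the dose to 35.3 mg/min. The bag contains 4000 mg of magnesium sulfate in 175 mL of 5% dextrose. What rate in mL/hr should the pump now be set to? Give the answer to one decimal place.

92.7 mL/hr

35.3 mg/min × 60 min/hr = 2118 mg/hr
Concentration = 4000 mg ÷ 175 mL = 22.85714 mg/mL
Rate = 2118 mg/hr ÷ 22.85714 mg/mL = 92.6625 mL/hr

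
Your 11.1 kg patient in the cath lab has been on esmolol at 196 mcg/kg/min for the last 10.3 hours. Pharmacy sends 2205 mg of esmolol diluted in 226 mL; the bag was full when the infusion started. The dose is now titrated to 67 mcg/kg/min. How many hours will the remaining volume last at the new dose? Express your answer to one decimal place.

19.3 hours

Initial rate:
Dose = 196 mcg/kg/min × 11.1 kg = 2175.6 mcg/min
2175.6 mcg/min × 60 min/hr = 130536 mcg/hr
Concentration = 2205 mg ÷ 226 mL = 9.756637 mg/mL = 9756.637 mcg/mL
Rate = 130536 mcg/hr ÷ 9756.637 mcg/mL = 13.3792 mL/hr
Volume infused so far = 13.3792 mL/hr × 10.3 hr = 137.8058 mL
Volume remaining = 226 − 137.8058 = 88.19424 mL
New rate:
Dose = 67 mcg/kg/min × 11.1 kg = 743.7 mcg/min
743.7 mcg/min × 60 min/hr = 44622 mcg/hr
Rate = 44622 mcg/hr ÷ 9756.637 mcg/mL = 4.573502 mL/hr
Time remaining = 88.19424 mL ÷ 4.573502 mL/hr = 19.28374 hr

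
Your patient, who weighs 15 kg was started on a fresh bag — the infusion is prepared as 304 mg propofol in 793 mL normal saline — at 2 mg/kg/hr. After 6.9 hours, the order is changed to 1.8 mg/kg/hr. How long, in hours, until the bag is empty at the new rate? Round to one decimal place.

3.6 hours

Initial rate:
Dose = 2 mg/kg/hr × 15 kg = 30 mg/hr
Concentration = 304 mg ÷ 793 mL = 0.3833544 mg/mL
Rate = 30 mg/hr ÷ 0.3833544 mg/mL = 78.25658 mL/hr
Volume infused so far = 78.25658 mL/hr × 6.9 hr = 539.9704 mL
Volume remaining = 793 − 539.9704 = 253.0296 mL
New rate:
Dose = 1.8 mg/kg/hr × 15 kg = 27 mg/hr
Rate = 27 mg/hr ÷ 0.3833544 mg/mL = 70.43092 mL/hr
Time remaining = 253.0296 mL ÷ 70.43092 mL/hr = 3.592593 hr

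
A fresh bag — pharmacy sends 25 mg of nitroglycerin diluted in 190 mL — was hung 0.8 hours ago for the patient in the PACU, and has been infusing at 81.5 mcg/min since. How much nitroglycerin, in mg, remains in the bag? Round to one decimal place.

21.1 mg

81.5 mcg/min × 60 min/hr = 4890 mcg/hr
Concentration = 25 mg ÷ 190 mL = 0.1315789 mg/mL = 131.5789 mcg/mL
Rate = 4890 mcg/hr ÷ 131.5789 mcg/mL = 37.164 mL/hr
Volume infused = 37.164 mL/hr × 0.8 hr = 29.7312 mL
Volume remaining = 190 − 29.7312 = 160.2688 mL
Drug remaining = 160.2688 mL × 131.5789 mcg/mL = 21088 mcg = 21.088 mg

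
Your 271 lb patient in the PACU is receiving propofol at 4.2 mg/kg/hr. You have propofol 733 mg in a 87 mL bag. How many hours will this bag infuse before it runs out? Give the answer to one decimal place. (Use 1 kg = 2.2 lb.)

Weight = 271 lb ÷ 2.2 lb/kg = 123.1818 kg
Dose = 4.2 mg/kg/hr × 123.1818 kg = 517.3636 mg/hr
Concentration = 733 mg ÷ 87 mL = 8.425287 mg/mL
Rate = 517.3636 mg/hr ÷ 8.425287 mg/mL = 61.40605 mL/hr
Duration = 87 mL ÷ 61.40605 mL/hr = 1.416798 hr

1.4 hours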